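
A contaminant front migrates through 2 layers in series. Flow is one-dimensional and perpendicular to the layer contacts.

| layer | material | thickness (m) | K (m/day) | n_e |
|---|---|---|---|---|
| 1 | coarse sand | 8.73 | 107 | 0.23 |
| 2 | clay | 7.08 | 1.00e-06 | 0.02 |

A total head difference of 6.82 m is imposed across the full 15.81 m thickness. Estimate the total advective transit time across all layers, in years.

With flow normal to the layers, continuity requires the same specific discharge q through every layer.
Σ(b_i/K_i) = 8.73/107 + 7.08/1.00e-06 = 7.080e+06 d.
q = Δh / Σ(b_i/K_i) = 6.82 / 7.080e+06 = 9.633e-07 m/day.
In each layer the seepage velocity is v_i = q/n_i, so the layer transit time is t_i = b_i·n_i / q:
  layer 1 (coarse sand): t_1 = 8.73 × 0.23 / 9.633e-07 = 2.084e+06 d
  layer 2 (clay): t_2 = 7.08 × 0.02 / 9.633e-07 = 1.470e+05 d
Total t = Σ t_i = 2.231e+06 days = 6109 years.

6110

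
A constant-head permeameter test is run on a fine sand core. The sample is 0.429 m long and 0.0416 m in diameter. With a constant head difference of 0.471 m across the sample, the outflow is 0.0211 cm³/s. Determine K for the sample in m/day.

Cross-sectional area A = π·(d/2)² = π × (0.0416/2)² = 0.001359 m².
Convert discharge: 0.0211 cm³/s = 2.110e-08 m³/s.
Darcy's law rearranged: K = Q·L / (A·Δh) = 2.110e-08 × 0.429 / (0.001359 × 0.471) = 1.414e-05 m/s = 1.222 m/day.

1.22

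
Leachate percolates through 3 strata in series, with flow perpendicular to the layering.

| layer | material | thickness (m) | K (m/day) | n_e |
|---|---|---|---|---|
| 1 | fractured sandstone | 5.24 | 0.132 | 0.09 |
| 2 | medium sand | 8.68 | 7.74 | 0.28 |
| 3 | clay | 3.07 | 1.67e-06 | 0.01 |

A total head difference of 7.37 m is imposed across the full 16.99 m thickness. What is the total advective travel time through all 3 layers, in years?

With flow normal to the layers, continuity requires the same specific discharge q through every layer.
Σ(b_i/K_i) = 5.24/0.132 + 8.68/7.74 + 3.07/1.67e-06 = 1.838e+06 d.
q = Δh / Σ(b_i/K_i) = 7.37 / 1.838e+06 = 4.009e-06 m/day.
In each layer the seepage velocity is v_i = q/n_i, so the layer transit time is t_i = b_i·n_i / q:
  layer 1 (fractured sandstone): t_1 = 5.24 × 0.09 / 4.009e-06 = 1.176e+05 d
  layer 2 (medium sand): t_2 = 8.68 × 0.28 / 4.009e-06 = 6.062e+05 d
  layer 3 (clay): t_3 = 3.07 × 0.01 / 4.009e-06 = 7658 d
Total t = Σ t_i = 7.315e+05 days = 2003 years.

2000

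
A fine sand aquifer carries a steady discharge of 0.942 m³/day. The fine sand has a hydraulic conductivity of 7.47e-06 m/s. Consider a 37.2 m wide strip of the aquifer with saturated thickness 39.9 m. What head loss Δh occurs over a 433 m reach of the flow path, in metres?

Convert K: 7.47e-06 m/s × 86400 = 0.6454 m/day.
Cross-sectional area A = 37.2 × 39.9 = 1484 m².
From Q = K·A·i, i = Q / (K·A) = 0.942 / (0.6454 × 1484) = 0.0009833.
Head loss Δh = i · L = 0.0009833 × 433 = 0.4258 m.

0.426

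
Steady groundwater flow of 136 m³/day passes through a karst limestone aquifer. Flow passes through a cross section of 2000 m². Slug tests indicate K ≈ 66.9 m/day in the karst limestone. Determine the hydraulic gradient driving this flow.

0.00102

From Q = K·A·i, i = Q / (K·A) = 136 / (66.90 × 2000) = 0.001016.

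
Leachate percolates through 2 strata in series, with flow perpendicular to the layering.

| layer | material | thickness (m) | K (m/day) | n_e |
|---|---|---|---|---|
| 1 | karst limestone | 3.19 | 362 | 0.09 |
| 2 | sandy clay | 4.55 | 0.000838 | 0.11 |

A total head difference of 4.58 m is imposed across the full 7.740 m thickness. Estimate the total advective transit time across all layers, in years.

2.56

With flow normal to the layers, continuity requires the same specific discharge q through every layer.
Σ(b_i/K_i) = 3.19/362 + 4.55/0.000838 = 5430 d.
q = Δh / Σ(b_i/K_i) = 4.58 / 5430 = 0.0008435 m/day.
In each layer the seepage velocity is v_i = q/n_i, so the layer transit time is t_i = b_i·n_i / q:
  layer 1 (karst limestone): t_1 = 3.19 × 0.09 / 0.0008435 = 340.4 d
  layer 2 (sandy clay): t_2 = 4.55 × 0.11 / 0.0008435 = 593.3 d
Total t = Σ t_i = 933.7 days = 2.556 years.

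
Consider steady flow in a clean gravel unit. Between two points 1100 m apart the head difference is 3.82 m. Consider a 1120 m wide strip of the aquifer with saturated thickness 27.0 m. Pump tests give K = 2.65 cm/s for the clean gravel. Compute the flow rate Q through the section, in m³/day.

Convert K: 2.65 cm/s × 864 = 2290 m/day.
Cross-sectional area A = 1120 × 27.0 = 30240 m².
Hydraulic gradient i = Δh / L = 3.82 / 1100 = 0.003473.
Darcy's law: Q = K · A · i = 2290 × 30240 × 0.003473 = 2.404e+05 m³/day.

240000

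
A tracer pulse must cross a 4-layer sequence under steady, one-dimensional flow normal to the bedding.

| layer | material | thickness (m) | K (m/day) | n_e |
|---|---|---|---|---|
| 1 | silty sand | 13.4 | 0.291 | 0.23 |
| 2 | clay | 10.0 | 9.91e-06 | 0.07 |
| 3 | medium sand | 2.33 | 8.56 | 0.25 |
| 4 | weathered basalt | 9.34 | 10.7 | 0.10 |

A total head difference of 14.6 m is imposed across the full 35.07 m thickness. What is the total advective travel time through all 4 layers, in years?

1000

With flow normal to the layers, continuity requires the same specific discharge q through every layer.
Σ(b_i/K_i) = 13.4/0.291 + 10.0/9.91e-06 + 2.33/8.56 + 9.34/10.7 = 1.009e+06 d.
q = Δh / Σ(b_i/K_i) = 14.6 / 1.009e+06 = 1.447e-05 m/day.
In each layer the seepage velocity is v_i = q/n_i, so the layer transit time is t_i = b_i·n_i / q:
  layer 1 (silty sand): t_1 = 13.4 × 0.23 / 1.447e-05 = 2.130e+05 d
  layer 2 (clay): t_2 = 10.0 × 0.07 / 1.447e-05 = 48383 d
  layer 3 (medium sand): t_3 = 2.33 × 0.25 / 1.447e-05 = 40261 d
  layer 4 (weathered basalt): t_4 = 9.34 × 0.10 / 1.447e-05 = 64557 d
Total t = Σ t_i = 3.662e+05 days = 1003 years.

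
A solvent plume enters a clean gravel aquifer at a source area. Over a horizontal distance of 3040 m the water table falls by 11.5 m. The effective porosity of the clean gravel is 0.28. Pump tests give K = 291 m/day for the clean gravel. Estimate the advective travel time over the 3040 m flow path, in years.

2.12

Hydraulic gradient i = Δh / L = 11.5 / 3040 = 0.003783.
Darcy flux q = K · i = 291.0 × 0.003783 = 1.101 m/day.
Seepage velocity v = q / n_e = 1.101 / 0.28 = 3.932 m/day.
Travel time t = L / v = 3040 / 3.932 = 773.2 days = 2.117 years.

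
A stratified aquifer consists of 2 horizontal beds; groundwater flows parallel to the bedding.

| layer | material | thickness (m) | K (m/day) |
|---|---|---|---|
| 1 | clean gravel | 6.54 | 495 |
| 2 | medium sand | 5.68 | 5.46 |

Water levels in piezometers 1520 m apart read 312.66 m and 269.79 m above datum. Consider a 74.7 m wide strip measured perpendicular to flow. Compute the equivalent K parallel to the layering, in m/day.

267

Flow is parallel to layering, so each bed carries its own Darcy discharge and the transmissivities add.
Σ(K_i·b_i) = 495×6.54 + 5.46×5.68 = 3268 m²/day.
Total thickness b = 12.22 m, so K_eq = Σ(K_i·b_i)/b = 267.5 m/day.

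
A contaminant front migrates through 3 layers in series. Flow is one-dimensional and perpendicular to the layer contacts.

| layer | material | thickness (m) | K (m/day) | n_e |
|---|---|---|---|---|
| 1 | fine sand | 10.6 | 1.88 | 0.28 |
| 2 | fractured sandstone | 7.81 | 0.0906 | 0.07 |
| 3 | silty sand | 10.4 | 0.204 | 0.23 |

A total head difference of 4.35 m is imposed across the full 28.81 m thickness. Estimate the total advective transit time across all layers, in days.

194

With flow normal to the layers, continuity requires the same specific discharge q through every layer.
Σ(b_i/K_i) = 10.6/1.88 + 7.81/0.0906 + 10.4/0.204 = 142.8 d.
q = Δh / Σ(b_i/K_i) = 4.35 / 142.8 = 0.03046 m/day.
In each layer the seepage velocity is v_i = q/n_i, so the layer transit time is t_i = b_i·n_i / q:
  layer 1 (fine sand): t_1 = 10.6 × 0.28 / 0.03046 = 97.45 d
  layer 2 (fractured sandstone): t_2 = 7.81 × 0.07 / 0.03046 = 17.95 d
  layer 3 (silty sand): t_3 = 10.4 × 0.23 / 0.03046 = 78.54 d
Total t = Σ t_i = 193.9 days.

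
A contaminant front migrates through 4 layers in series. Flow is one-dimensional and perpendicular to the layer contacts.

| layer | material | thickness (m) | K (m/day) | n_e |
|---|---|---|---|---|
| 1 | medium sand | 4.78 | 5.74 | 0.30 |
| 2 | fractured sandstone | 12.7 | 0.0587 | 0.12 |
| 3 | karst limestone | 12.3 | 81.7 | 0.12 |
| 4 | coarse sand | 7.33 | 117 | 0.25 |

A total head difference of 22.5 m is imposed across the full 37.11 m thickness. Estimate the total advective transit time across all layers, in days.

With flow normal to the layers, continuity requires the same specific discharge q through every layer.
Σ(b_i/K_i) = 4.78/5.74 + 12.7/0.0587 + 12.3/81.7 + 7.33/117 = 217.4 d.
q = Δh / Σ(b_i/K_i) = 22.5 / 217.4 = 0.1035 m/day.
In each layer the seepage velocity is v_i = q/n_i, so the layer transit time is t_i = b_i·n_i / q:
  layer 1 (medium sand): t_1 = 4.78 × 0.30 / 0.1035 = 13.86 d
  layer 2 (fractured sandstone): t_2 = 12.7 × 0.12 / 0.1035 = 14.73 d
  layer 3 (karst limestone): t_3 = 12.3 × 0.12 / 0.1035 = 14.26 d
  layer 4 (coarse sand): t_4 = 7.33 × 0.25 / 0.1035 = 17.71 d
Total t = Σ t_i = 60.55 days.

60.5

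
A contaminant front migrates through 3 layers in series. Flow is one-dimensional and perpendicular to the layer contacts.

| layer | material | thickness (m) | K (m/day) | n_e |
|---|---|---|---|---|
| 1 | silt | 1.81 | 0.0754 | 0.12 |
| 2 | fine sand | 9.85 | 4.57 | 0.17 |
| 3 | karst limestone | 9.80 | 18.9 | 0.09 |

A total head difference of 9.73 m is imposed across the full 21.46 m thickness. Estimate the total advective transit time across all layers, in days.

7.61

With flow normal to the layers, continuity requires the same specific discharge q through every layer.
Σ(b_i/K_i) = 1.81/0.0754 + 9.85/4.57 + 9.80/18.9 = 26.68 d.
q = Δh / Σ(b_i/K_i) = 9.73 / 26.68 = 0.3647 m/day.
In each layer the seepage velocity is v_i = q/n_i, so the layer transit time is t_i = b_i·n_i / q:
  layer 1 (silt): t_1 = 1.81 × 0.12 / 0.3647 = 0.5956 d
  layer 2 (fine sand): t_2 = 9.85 × 0.17 / 0.3647 = 4.591 d
  layer 3 (karst limestone): t_3 = 9.80 × 0.09 / 0.3647 = 2.418 d
Total t = Σ t_i = 7.605 days.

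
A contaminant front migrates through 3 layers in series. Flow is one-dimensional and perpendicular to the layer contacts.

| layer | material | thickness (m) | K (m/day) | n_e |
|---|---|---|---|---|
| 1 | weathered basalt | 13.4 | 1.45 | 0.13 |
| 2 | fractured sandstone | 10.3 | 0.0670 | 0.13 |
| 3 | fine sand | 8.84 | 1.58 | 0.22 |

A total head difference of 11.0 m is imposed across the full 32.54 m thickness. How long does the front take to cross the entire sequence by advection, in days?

77.0

With flow normal to the layers, continuity requires the same specific discharge q through every layer.
Σ(b_i/K_i) = 13.4/1.45 + 10.3/0.0670 + 8.84/1.58 = 168.6 d.
q = Δh / Σ(b_i/K_i) = 11.0 / 168.6 = 0.06526 m/day.
In each layer the seepage velocity is v_i = q/n_i, so the layer transit time is t_i = b_i·n_i / q:
  layer 1 (weathered basalt): t_1 = 13.4 × 0.13 / 0.06526 = 26.69 d
  layer 2 (fractured sandstone): t_2 = 10.3 × 0.13 / 0.06526 = 20.52 d
  layer 3 (fine sand): t_3 = 8.84 × 0.22 / 0.06526 = 29.80 d
Total t = Σ t_i = 77.02 days.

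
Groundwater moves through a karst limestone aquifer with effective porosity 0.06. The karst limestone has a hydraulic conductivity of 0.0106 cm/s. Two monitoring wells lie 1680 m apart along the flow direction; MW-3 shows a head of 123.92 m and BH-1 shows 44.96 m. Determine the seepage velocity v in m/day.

Convert K: 0.0106 cm/s × 864 = 9.158 m/day.
Hydraulic gradient i = (123.92 − 44.96) / 1680 = 78.96 / 1680 = 0.04700.
Darcy flux q = K · i = 9.158 × 0.04700 = 0.4304 m/day.
Seepage velocity v = q / n_e = 0.4304 / 0.06 = 7.174 m/day.

7.17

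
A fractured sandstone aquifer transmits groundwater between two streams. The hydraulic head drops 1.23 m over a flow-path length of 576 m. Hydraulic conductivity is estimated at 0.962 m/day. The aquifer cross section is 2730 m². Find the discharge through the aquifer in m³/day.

5.61

Hydraulic gradient i = Δh / L = 1.23 / 576 = 0.002135.
Darcy's law: Q = K · A · i = 0.9620 × 2730 × 0.002135 = 5.608 m³/day.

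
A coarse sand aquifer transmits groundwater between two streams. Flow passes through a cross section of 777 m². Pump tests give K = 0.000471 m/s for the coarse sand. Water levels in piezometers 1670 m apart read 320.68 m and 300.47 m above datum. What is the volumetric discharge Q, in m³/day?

Convert K: 0.000471 m/s × 86400 = 40.69 m/day.
Hydraulic gradient i = (320.68 − 300.47) / 1670 = 20.21 / 1670 = 0.01210.
Darcy's law: Q = K · A · i = 40.69 × 777.0 × 0.01210 = 382.7 m³/day.

383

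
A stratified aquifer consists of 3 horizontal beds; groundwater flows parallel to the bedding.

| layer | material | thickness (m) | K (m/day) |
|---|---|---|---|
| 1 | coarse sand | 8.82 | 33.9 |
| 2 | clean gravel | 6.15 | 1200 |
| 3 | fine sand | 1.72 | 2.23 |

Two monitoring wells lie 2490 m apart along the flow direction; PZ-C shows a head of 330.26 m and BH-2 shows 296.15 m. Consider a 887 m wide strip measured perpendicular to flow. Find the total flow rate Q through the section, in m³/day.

Flow is parallel to layering, so each bed carries its own Darcy discharge and the transmissivities add.
Σ(K_i·b_i) = 33.9×8.82 + 1200×6.15 + 2.23×1.72 = 7683 m²/day.
Hydraulic gradient i = (330.26 − 296.15) / 2490 = 34.11 / 2490 = 0.01370.
Q = Σ(K_i·b_i) · W · i = 7683 × 887 × 0.01370 = 93353 m³/day.

93400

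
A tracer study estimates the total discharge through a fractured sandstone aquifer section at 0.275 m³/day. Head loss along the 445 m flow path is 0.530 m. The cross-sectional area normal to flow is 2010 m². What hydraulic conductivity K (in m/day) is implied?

0.115

Hydraulic gradient i = Δh / L = 0.530 / 445 = 0.001191.
From Q = K·A·i, K = Q / (A·i) = 0.275 / (2010 × 0.001191) = 0.1149 m/day.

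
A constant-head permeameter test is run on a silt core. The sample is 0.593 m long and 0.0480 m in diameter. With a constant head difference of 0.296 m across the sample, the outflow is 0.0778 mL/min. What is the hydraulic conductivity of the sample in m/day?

Cross-sectional area A = π·(d/2)² = π × (0.0480/2)² = 0.001810 m².
Convert discharge: 0.0778 mL/min = 1.297e-09 m³/s.
Darcy's law rearranged: K = Q·L / (A·Δh) = 1.297e-09 × 0.593 / (0.001810 × 0.296) = 1.436e-06 m/s = 0.1240 m/day.

0.124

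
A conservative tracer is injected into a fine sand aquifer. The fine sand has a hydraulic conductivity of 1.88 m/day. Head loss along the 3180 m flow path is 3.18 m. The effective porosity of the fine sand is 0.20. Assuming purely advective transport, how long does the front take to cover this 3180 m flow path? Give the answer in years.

Hydraulic gradient i = Δh / L = 3.18 / 3180 = 0.001000.
Darcy flux q = K · i = 1.880 × 0.001000 = 0.001880 m/day.
Seepage velocity v = q / n_e = 0.001880 / 0.20 = 0.009400 m/day.
Travel time t = L / v = 3180 / 0.009400 = 3.383e+05 days = 926.2 years.

926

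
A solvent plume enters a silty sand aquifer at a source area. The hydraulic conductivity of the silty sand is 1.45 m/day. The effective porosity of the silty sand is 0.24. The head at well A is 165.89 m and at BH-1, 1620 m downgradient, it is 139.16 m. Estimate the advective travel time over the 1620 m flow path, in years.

Hydraulic gradient i = (165.89 − 139.16) / 1620 = 26.73 / 1620 = 0.01650.
Darcy flux q = K · i = 1.450 × 0.01650 = 0.02393 m/day.
Seepage velocity v = q / n_e = 0.02393 / 0.24 = 0.09969 m/day.
Travel time t = L / v = 1620 / 0.09969 = 16251 days = 44.49 years.

44.5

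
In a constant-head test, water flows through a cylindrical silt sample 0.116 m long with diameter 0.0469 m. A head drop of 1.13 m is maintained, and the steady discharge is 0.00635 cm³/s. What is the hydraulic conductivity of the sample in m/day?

0.0326

Cross-sectional area A = π·(d/2)² = π × (0.0469/2)² = 0.001728 m².
Convert discharge: 0.00635 cm³/s = 6.350e-09 m³/s.
Darcy's law rearranged: K = Q·L / (A·Δh) = 6.350e-09 × 0.116 / (0.001728 × 1.13) = 3.773e-07 m/s = 0.03260 m/day.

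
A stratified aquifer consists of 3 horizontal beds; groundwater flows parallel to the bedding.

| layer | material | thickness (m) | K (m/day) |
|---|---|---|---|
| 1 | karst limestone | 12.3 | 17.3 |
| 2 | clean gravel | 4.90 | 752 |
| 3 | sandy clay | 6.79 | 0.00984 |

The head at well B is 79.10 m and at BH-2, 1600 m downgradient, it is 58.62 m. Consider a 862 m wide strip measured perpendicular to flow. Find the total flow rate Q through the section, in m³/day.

43000

Flow is parallel to layering, so each bed carries its own Darcy discharge and the transmissivities add.
Σ(K_i·b_i) = 17.3×12.3 + 752×4.90 + 0.00984×6.79 = 3898 m²/day.
Hydraulic gradient i = (79.10 − 58.62) / 1600 = 20.48 / 1600 = 0.01280.
Q = Σ(K_i·b_i) · W · i = 3898 × 862 × 0.01280 = 43005 m³/day.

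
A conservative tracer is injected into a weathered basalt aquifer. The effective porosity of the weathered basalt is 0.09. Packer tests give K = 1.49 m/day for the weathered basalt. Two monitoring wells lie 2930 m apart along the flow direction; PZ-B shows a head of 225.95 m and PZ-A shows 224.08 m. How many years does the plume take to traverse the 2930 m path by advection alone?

Hydraulic gradient i = (225.95 − 224.08) / 2930 = 1.87 / 2930 = 0.0006382.
Darcy flux q = K · i = 1.490 × 0.0006382 = 0.0009510 m/day.
Seepage velocity v = q / n_e = 0.0009510 / 0.09 = 0.01057 m/day.
Travel time t = L / v = 2930 / 0.01057 = 2.773e+05 days = 759.2 years.

759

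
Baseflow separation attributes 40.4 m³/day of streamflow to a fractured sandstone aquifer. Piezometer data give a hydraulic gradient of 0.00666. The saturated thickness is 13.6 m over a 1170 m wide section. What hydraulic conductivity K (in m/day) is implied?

0.381

Cross-sectional area A = 1170 × 13.6 = 15912 m².
Hydraulic gradient i = 0.00666.
From Q = K·A·i, K = Q / (A·i) = 40.4 / (15912 × 0.006660) = 0.3812 m/day.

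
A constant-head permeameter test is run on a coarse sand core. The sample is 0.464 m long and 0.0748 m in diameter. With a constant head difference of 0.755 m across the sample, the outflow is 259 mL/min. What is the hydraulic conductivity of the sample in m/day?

52.2

Cross-sectional area A = π·(d/2)² = π × (0.0748/2)² = 0.004394 m².
Convert discharge: 259 mL/min = 4.317e-06 m³/s.
Darcy's law rearranged: K = Q·L / (A·Δh) = 4.317e-06 × 0.464 / (0.004394 × 0.755) = 0.0006037 m/s = 52.16 m/day.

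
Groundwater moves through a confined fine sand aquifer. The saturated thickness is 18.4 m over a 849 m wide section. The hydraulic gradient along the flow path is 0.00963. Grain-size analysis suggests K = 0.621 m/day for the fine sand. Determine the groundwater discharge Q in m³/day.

93.4

Cross-sectional area A = 849 × 18.4 = 15622 m².
Hydraulic gradient i = 0.00963.
Darcy's law: Q = K · A · i = 0.6210 × 15622 × 0.009630 = 93.42 m³/day.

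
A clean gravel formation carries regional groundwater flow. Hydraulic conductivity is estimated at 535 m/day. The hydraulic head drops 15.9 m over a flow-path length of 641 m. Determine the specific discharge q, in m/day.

Hydraulic gradient i = Δh / L = 15.9 / 641 = 0.02480.
Specific discharge q = K · i = 535.0 × 0.02480 = 13.27 m/day.

13.3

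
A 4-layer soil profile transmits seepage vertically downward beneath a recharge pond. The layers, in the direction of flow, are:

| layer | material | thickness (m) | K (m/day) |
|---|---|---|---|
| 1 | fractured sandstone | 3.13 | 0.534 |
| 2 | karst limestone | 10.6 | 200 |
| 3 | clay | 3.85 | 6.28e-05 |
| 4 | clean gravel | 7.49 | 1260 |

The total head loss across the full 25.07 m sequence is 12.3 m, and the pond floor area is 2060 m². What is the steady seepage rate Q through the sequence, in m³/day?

Flow is perpendicular to layering, so the layers act in series and the equivalent K is the thickness-weighted harmonic mean.
Total thickness L = 3.13 + 10.6 + 3.85 + 7.49 = 25.07 m.
Σ(b_i/K_i) = 3.13/0.534 + 10.6/200 + 3.85/6.28e-05 + 7.49/1260 = 61312 d.
K_eq = L / Σ(b_i/K_i) = 25.07 / 61312 = 0.0004089 m/day.
Q = K_eq · A · (Δh/L) = 0.0004089 × 2060 × (12.3/25.07) = 0.4133 m³/day.

0.413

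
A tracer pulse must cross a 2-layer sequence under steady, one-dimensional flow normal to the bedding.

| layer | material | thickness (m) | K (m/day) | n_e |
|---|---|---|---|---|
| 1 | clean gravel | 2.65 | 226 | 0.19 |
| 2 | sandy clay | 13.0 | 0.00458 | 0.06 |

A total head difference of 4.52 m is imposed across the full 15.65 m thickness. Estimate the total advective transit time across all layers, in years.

2.21

With flow normal to the layers, continuity requires the same specific discharge q through every layer.
Σ(b_i/K_i) = 2.65/226 + 13.0/0.00458 = 2838 d.
q = Δh / Σ(b_i/K_i) = 4.52 / 2838 = 0.001592 m/day.
In each layer the seepage velocity is v_i = q/n_i, so the layer transit time is t_i = b_i·n_i / q:
  layer 1 (clean gravel): t_1 = 2.65 × 0.19 / 0.001592 = 316.2 d
  layer 2 (sandy clay): t_2 = 13.0 × 0.06 / 0.001592 = 489.8 d
Total t = Σ t_i = 806.0 days = 2.207 years.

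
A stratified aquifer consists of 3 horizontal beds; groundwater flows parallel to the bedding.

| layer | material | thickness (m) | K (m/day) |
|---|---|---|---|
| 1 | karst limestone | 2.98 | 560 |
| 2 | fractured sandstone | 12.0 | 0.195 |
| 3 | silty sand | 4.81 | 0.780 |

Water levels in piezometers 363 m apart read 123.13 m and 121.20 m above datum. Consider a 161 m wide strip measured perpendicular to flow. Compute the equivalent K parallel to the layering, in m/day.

Flow is parallel to layering, so each bed carries its own Darcy discharge and the transmissivities add.
Σ(K_i·b_i) = 560×2.98 + 0.195×12.0 + 0.780×4.81 = 1675 m²/day.
Total thickness b = 19.79 m, so K_eq = Σ(K_i·b_i)/b = 84.63 m/day.

84.6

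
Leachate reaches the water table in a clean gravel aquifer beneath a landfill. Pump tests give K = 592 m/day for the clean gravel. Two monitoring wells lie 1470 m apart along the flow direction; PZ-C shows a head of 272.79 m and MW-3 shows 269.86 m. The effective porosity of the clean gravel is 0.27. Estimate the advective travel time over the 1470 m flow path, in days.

336

Hydraulic gradient i = (272.79 − 269.86) / 1470 = 2.93 / 1470 = 0.001993.
Darcy flux q = K · i = 592.0 × 0.001993 = 1.180 m/day.
Seepage velocity v = q / n_e = 1.180 / 0.27 = 4.370 m/day.
Travel time t = L / v = 1470 / 4.370 = 336.4 days.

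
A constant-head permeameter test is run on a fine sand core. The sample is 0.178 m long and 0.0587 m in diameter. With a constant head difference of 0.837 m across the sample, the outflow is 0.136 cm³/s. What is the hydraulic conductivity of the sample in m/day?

0.923

Cross-sectional area A = π·(d/2)² = π × (0.0587/2)² = 0.002706 m².
Convert discharge: 0.136 cm³/s = 1.360e-07 m³/s.
Darcy's law rearranged: K = Q·L / (A·Δh) = 1.360e-07 × 0.178 / (0.002706 × 0.837) = 1.069e-05 m/s = 0.9234 m/day.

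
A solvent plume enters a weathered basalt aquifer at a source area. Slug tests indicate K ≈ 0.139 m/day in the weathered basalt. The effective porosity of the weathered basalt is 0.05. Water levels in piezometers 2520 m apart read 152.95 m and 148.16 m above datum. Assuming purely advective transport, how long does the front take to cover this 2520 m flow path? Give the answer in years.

1310

Hydraulic gradient i = (152.95 − 148.16) / 2520 = 4.79 / 2520 = 0.001901.
Darcy flux q = K · i = 0.1390 × 0.001901 = 0.0002642 m/day.
Seepage velocity v = q / n_e = 0.0002642 / 0.05 = 0.005284 m/day.
Travel time t = L / v = 2520 / 0.005284 = 4.769e+05 days = 1306 years.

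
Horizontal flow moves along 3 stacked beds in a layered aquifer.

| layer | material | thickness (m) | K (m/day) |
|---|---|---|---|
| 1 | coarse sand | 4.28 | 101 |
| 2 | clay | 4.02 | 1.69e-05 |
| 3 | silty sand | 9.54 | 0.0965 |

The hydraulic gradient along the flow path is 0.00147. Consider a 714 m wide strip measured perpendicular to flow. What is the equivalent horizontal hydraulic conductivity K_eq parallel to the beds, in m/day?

Flow is parallel to layering, so each bed carries its own Darcy discharge and the transmissivities add.
Σ(K_i·b_i) = 101×4.28 + 1.69e-05×4.02 + 0.0965×9.54 = 433.2 m²/day.
Total thickness b = 17.84 m, so K_eq = Σ(K_i·b_i)/b = 24.28 m/day.

24.3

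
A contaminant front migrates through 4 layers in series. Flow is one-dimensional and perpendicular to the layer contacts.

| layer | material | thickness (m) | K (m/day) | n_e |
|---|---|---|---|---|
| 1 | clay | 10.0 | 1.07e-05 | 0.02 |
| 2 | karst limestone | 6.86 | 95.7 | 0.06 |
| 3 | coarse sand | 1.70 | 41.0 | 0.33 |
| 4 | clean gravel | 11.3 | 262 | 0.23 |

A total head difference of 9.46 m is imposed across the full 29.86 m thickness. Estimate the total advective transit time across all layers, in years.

1020

With flow normal to the layers, continuity requires the same specific discharge q through every layer.
Σ(b_i/K_i) = 10.0/1.07e-05 + 6.86/95.7 + 1.70/41.0 + 11.3/262 = 9.346e+05 d.
q = Δh / Σ(b_i/K_i) = 9.46 / 9.346e+05 = 1.012e-05 m/day.
In each layer the seepage velocity is v_i = q/n_i, so the layer transit time is t_i = b_i·n_i / q:
  layer 1 (clay): t_1 = 10.0 × 0.02 / 1.012e-05 = 19759 d
  layer 2 (karst limestone): t_2 = 6.86 × 0.06 / 1.012e-05 = 40663 d
  layer 3 (coarse sand): t_3 = 1.70 × 0.33 / 1.012e-05 = 55423 d
  layer 4 (clean gravel): t_4 = 11.3 × 0.23 / 1.012e-05 = 2.568e+05 d
Total t = Σ t_i = 3.726e+05 days = 1020 years.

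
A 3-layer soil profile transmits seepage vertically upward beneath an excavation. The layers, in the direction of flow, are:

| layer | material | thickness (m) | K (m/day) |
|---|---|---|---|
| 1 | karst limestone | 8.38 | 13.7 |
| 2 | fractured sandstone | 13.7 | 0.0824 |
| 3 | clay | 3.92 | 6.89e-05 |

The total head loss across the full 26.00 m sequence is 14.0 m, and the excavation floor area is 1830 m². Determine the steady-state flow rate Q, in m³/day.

Flow is perpendicular to layering, so the layers act in series and the equivalent K is the thickness-weighted harmonic mean.
Total thickness L = 8.38 + 13.7 + 3.92 = 26.00 m.
Σ(b_i/K_i) = 8.38/13.7 + 13.7/0.0824 + 3.92/6.89e-05 = 57061 d.
K_eq = L / Σ(b_i/K_i) = 26.00 / 57061 = 0.0004557 m/day.
Q = K_eq · A · (Δh/L) = 0.0004557 × 1830 × (14.0/26.00) = 0.4490 m³/day.

0.449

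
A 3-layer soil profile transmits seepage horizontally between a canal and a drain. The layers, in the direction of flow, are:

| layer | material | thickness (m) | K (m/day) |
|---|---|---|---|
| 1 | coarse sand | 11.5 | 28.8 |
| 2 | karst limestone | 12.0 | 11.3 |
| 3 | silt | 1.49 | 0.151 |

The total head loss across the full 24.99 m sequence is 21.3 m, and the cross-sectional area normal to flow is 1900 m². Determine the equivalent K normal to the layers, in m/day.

Flow is perpendicular to layering, so the layers act in series and the equivalent K is the thickness-weighted harmonic mean.
Total thickness L = 11.5 + 12.0 + 1.49 = 24.99 m.
Σ(b_i/K_i) = 11.5/28.8 + 12.0/11.3 + 1.49/0.151 = 11.33 d.
K_eq = L / Σ(b_i/K_i) = 24.99 / 11.33 = 2.206 m/day.

2.21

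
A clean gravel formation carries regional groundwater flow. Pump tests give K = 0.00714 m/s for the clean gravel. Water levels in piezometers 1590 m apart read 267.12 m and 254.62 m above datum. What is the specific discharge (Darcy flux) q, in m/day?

Convert K: 0.00714 m/s × 86400 = 616.9 m/day.
Hydraulic gradient i = (267.12 − 254.62) / 1590 = 12.5 / 1590 = 0.007862.
Specific discharge q = K · i = 616.9 × 0.007862 = 4.850 m/day.

4.85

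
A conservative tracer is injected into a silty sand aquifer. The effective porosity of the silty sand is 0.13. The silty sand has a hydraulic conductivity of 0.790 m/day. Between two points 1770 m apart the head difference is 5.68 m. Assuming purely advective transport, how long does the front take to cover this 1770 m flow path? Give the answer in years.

248

Hydraulic gradient i = Δh / L = 5.68 / 1770 = 0.003209.
Darcy flux q = K · i = 0.7900 × 0.003209 = 0.002535 m/day.
Seepage velocity v = q / n_e = 0.002535 / 0.13 = 0.01950 m/day.
Travel time t = L / v = 1770 / 0.01950 = 90764 days = 248.5 years.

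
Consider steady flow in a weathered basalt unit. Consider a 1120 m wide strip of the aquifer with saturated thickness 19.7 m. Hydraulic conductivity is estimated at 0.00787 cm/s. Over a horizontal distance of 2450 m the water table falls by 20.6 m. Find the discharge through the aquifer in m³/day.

1260

Convert K: 0.00787 cm/s × 864 = 6.800 m/day.
Cross-sectional area A = 1120 × 19.7 = 22064 m².
Hydraulic gradient i = Δh / L = 20.6 / 2450 = 0.008408.
Darcy's law: Q = K · A · i = 6.800 × 22064 × 0.008408 = 1261 m³/day.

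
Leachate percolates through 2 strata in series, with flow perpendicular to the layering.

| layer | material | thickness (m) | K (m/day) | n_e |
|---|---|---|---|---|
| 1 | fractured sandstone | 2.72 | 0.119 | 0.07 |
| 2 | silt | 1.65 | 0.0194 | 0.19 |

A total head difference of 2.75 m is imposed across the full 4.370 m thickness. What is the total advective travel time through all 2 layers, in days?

With flow normal to the layers, continuity requires the same specific discharge q through every layer.
Σ(b_i/K_i) = 2.72/0.119 + 1.65/0.0194 = 107.9 d.
q = Δh / Σ(b_i/K_i) = 2.75 / 107.9 = 0.02548 m/day.
In each layer the seepage velocity is v_i = q/n_i, so the layer transit time is t_i = b_i·n_i / q:
  layer 1 (fractured sandstone): t_1 = 2.72 × 0.07 / 0.02548 = 7.471 d
  layer 2 (silt): t_2 = 1.65 × 0.19 / 0.02548 = 12.30 d
Total t = Σ t_i = 19.77 days.

19.8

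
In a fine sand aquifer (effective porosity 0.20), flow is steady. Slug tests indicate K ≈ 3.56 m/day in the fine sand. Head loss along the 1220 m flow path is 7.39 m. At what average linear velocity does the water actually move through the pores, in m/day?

Hydraulic gradient i = Δh / L = 7.39 / 1220 = 0.006057.
Darcy flux q = K · i = 3.560 × 0.006057 = 0.02156 m/day.
Seepage velocity v = q / n_e = 0.02156 / 0.20 = 0.1078 m/day.

0.108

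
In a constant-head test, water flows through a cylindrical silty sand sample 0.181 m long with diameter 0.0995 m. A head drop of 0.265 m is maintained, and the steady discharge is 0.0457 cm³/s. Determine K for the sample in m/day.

0.347

Cross-sectional area A = π·(d/2)² = π × (0.0995/2)² = 0.007776 m².
Convert discharge: 0.0457 cm³/s = 4.570e-08 m³/s.
Darcy's law rearranged: K = Q·L / (A·Δh) = 4.570e-08 × 0.181 / (0.007776 × 0.265) = 4.014e-06 m/s = 0.3468 m/day.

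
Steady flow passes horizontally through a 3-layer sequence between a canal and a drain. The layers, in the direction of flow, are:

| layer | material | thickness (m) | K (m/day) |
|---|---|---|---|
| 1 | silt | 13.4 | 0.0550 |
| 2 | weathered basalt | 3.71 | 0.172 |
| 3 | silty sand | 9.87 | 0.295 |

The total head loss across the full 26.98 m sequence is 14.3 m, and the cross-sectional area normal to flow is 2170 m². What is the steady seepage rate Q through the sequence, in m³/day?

104

Flow is perpendicular to layering, so the layers act in series and the equivalent K is the thickness-weighted harmonic mean.
Total thickness L = 13.4 + 3.71 + 9.87 = 26.98 m.
Σ(b_i/K_i) = 13.4/0.0550 + 3.71/0.172 + 9.87/0.295 = 298.7 d.
K_eq = L / Σ(b_i/K_i) = 26.98 / 298.7 = 0.09034 m/day.
Q = K_eq · A · (Δh/L) = 0.09034 × 2170 × (14.3/26.98) = 103.9 m³/day.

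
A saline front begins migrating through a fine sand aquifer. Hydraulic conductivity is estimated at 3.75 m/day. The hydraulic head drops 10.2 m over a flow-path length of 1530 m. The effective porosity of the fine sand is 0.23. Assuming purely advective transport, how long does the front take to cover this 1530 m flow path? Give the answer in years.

Hydraulic gradient i = Δh / L = 10.2 / 1530 = 0.006667.
Darcy flux q = K · i = 3.750 × 0.006667 = 0.02500 m/day.
Seepage velocity v = q / n_e = 0.02500 / 0.23 = 0.1087 m/day.
Travel time t = L / v = 1530 / 0.1087 = 14076 days = 38.54 years.

38.5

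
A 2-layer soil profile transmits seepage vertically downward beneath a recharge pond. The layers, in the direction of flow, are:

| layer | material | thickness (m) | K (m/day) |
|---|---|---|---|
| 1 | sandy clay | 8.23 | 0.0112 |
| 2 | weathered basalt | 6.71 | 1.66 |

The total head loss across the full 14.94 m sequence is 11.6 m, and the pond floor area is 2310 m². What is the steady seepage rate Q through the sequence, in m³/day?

36.3

Flow is perpendicular to layering, so the layers act in series and the equivalent K is the thickness-weighted harmonic mean.
Total thickness L = 8.23 + 6.71 = 14.94 m.
Σ(b_i/K_i) = 8.23/0.0112 + 6.71/1.66 = 738.9 d.
K_eq = L / Σ(b_i/K_i) = 14.94 / 738.9 = 0.02022 m/day.
Q = K_eq · A · (Δh/L) = 0.02022 × 2310 × (11.6/14.94) = 36.27 m³/day.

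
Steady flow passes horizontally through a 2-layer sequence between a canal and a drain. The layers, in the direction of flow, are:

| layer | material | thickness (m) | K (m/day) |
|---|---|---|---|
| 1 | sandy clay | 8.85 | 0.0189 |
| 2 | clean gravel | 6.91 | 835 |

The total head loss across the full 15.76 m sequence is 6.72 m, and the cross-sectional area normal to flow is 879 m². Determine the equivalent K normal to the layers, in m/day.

Flow is perpendicular to layering, so the layers act in series and the equivalent K is the thickness-weighted harmonic mean.
Total thickness L = 8.85 + 6.91 = 15.76 m.
Σ(b_i/K_i) = 8.85/0.0189 + 6.91/835 = 468.3 d.
K_eq = L / Σ(b_i/K_i) = 15.76 / 468.3 = 0.03366 m/day.

0.0337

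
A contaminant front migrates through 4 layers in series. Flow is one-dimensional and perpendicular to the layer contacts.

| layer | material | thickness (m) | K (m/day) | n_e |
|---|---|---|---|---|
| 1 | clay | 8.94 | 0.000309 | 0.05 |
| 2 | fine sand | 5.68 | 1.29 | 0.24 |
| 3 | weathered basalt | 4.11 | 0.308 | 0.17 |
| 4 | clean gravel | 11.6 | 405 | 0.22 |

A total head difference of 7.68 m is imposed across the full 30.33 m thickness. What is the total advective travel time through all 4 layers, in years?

52.2

With flow normal to the layers, continuity requires the same specific discharge q through every layer.
Σ(b_i/K_i) = 8.94/0.000309 + 5.68/1.29 + 4.11/0.308 + 11.6/405 = 28950 d.
q = Δh / Σ(b_i/K_i) = 7.68 / 28950 = 0.0002653 m/day.
In each layer the seepage velocity is v_i = q/n_i, so the layer transit time is t_i = b_i·n_i / q:
  layer 1 (clay): t_1 = 8.94 × 0.05 / 0.0002653 = 1685 d
  layer 2 (fine sand): t_2 = 5.68 × 0.24 / 0.0002653 = 5139 d
  layer 3 (weathered basalt): t_3 = 4.11 × 0.17 / 0.0002653 = 2634 d
  layer 4 (clean gravel): t_4 = 11.6 × 0.22 / 0.0002653 = 9620 d
Total t = Σ t_i = 19077 days = 52.23 years.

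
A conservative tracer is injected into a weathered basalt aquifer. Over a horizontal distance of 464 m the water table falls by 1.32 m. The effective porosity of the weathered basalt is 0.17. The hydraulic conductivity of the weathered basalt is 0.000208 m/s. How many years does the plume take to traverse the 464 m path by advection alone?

Convert K: 0.000208 m/s × 86400 = 17.97 m/day.
Hydraulic gradient i = Δh / L = 1.32 / 464 = 0.002845.
Darcy flux q = K · i = 17.97 × 0.002845 = 0.05112 m/day.
Seepage velocity v = q / n_e = 0.05112 / 0.17 = 0.3007 m/day.
Travel time t = L / v = 464 / 0.3007 = 1543 days = 4.224 years.

4.22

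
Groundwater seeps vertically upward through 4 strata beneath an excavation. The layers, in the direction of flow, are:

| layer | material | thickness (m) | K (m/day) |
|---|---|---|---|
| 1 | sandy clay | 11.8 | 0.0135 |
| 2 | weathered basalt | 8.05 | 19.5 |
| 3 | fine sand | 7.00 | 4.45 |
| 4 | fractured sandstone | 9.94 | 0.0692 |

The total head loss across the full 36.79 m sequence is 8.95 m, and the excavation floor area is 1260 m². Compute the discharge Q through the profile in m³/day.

Flow is perpendicular to layering, so the layers act in series and the equivalent K is the thickness-weighted harmonic mean.
Total thickness L = 11.8 + 8.05 + 7.00 + 9.94 = 36.79 m.
Σ(b_i/K_i) = 11.8/0.0135 + 8.05/19.5 + 7.00/4.45 + 9.94/0.0692 = 1020 d.
K_eq = L / Σ(b_i/K_i) = 36.79 / 1020 = 0.03608 m/day.
Q = K_eq · A · (Δh/L) = 0.03608 × 1260 × (8.95/36.79) = 11.06 m³/day.

11.1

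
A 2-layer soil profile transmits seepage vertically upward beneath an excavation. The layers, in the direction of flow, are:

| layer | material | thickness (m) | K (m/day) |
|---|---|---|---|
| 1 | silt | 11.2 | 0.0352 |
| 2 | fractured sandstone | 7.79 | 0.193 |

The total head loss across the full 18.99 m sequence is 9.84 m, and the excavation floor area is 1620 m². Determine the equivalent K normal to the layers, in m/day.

Flow is perpendicular to layering, so the layers act in series and the equivalent K is the thickness-weighted harmonic mean.
Total thickness L = 11.2 + 7.79 = 18.99 m.
Σ(b_i/K_i) = 11.2/0.0352 + 7.79/0.193 = 358.5 d.
K_eq = L / Σ(b_i/K_i) = 18.99 / 358.5 = 0.05296 m/day.

0.0530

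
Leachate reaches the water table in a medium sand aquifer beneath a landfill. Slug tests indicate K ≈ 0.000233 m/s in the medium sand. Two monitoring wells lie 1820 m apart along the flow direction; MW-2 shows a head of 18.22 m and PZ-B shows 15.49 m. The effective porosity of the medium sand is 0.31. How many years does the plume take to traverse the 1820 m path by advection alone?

Convert K: 0.000233 m/s × 86400 = 20.13 m/day.
Hydraulic gradient i = (18.22 − 15.49) / 1820 = 2.73 / 1820 = 0.001500.
Darcy flux q = K · i = 20.13 × 0.001500 = 0.03020 m/day.
Seepage velocity v = q / n_e = 0.03020 / 0.31 = 0.09741 m/day.
Travel time t = L / v = 1820 / 0.09741 = 18684 days = 51.15 years.

51.2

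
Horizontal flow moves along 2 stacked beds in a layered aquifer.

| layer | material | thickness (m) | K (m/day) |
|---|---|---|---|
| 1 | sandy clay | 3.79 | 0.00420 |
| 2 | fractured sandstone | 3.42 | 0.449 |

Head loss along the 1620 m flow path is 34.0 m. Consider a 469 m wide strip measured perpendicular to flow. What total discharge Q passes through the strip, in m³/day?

Flow is parallel to layering, so each bed carries its own Darcy discharge and the transmissivities add.
Σ(K_i·b_i) = 0.00420×3.79 + 0.449×3.42 = 1.551 m²/day.
Hydraulic gradient i = Δh / L = 34.0 / 1620 = 0.02099.
Q = Σ(K_i·b_i) · W · i = 1.551 × 469 × 0.02099 = 15.27 m³/day.

15.3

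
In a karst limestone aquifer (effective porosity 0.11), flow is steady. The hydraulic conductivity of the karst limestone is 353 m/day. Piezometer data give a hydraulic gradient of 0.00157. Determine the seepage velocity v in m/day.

5.04

Hydraulic gradient i = 0.00157.
Darcy flux q = K · i = 353.0 × 0.001570 = 0.5542 m/day.
Seepage velocity v = q / n_e = 0.5542 / 0.11 = 5.038 m/day.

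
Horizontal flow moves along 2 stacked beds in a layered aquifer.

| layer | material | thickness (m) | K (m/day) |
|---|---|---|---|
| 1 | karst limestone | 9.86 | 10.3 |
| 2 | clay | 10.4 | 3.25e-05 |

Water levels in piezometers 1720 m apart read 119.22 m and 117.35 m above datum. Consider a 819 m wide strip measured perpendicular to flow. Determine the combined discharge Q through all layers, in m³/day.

Flow is parallel to layering, so each bed carries its own Darcy discharge and the transmissivities add.
Σ(K_i·b_i) = 10.3×9.86 + 3.25e-05×10.4 = 101.6 m²/day.
Hydraulic gradient i = (119.22 − 117.35) / 1720 = 1.87 / 1720 = 0.001087.
Q = Σ(K_i·b_i) · W · i = 101.6 × 819 × 0.001087 = 90.43 m³/day.

90.4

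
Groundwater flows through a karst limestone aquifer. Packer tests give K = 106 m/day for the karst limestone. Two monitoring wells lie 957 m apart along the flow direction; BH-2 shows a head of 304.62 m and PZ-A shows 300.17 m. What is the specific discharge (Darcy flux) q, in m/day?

Hydraulic gradient i = (304.62 − 300.17) / 957 = 4.45 / 957 = 0.004650.
Specific discharge q = K · i = 106.0 × 0.004650 = 0.4929 m/day.

0.493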